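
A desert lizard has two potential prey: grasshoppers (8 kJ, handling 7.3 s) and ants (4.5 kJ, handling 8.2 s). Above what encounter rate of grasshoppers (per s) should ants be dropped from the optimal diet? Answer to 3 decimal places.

At the threshold, the rate on grasshoppers alone equals the profitability of ants: λ·8/(1 + λ·7.3) = 4.5/8.2 = 0.5488.
Rearranging, λ(8 − 0.5488×7.3) = 0.5488, so λ = 0.5488/3.994 = 0.1374 per s.

0.137 per s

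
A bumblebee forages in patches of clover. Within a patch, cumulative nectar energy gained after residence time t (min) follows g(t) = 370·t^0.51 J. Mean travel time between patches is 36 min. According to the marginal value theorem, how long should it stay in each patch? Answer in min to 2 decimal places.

37.47 min

Optimal t* satisfies g'(t*) = g(t*)/(T + t*).
g'(t) = 0.51·370·t^-0.49. Setting 0.51·370·t^-0.49 = 370·t^0.51/(36+t) gives 0.51(36+t) = t, so 0.49·t = 0.51×36.
t* = 0.51×36/0.49 = 37.47 min.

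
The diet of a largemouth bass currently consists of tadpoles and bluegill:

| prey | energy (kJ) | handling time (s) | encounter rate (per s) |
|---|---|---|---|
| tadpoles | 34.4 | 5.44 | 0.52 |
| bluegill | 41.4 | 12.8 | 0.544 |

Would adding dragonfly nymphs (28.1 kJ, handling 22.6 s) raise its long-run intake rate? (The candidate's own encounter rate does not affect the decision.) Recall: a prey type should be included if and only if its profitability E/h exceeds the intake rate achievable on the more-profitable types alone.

No

On tadpoles and bluegill alone, R = ΣλE/(1+Σλh) = 40.41/10.79 = 3.744 kJ/s.
dragonfly nymphs: E/h = 28.1/22.6 = 1.243 kJ/s.
Since 1.243 < R, time spent handling dragonfly nymphs is better spent searching.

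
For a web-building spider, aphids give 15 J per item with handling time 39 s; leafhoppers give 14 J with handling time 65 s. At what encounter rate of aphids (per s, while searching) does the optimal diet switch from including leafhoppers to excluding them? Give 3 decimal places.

The zero-one rule: include leafhoppers iff E₂/h₂ > λE₁/(1+λh₁). Equality gives the switch point.
λE₁h₂ = E₂ + λE₂h₁ ⇒ λ = E₂/(E₁h₂ − E₂h₁) = 14/(975 − 546) = 0.03263 per s.

0.033 per s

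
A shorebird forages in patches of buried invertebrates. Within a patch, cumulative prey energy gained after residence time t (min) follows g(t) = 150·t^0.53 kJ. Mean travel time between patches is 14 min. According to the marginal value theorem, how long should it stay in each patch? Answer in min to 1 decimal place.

Maximise g(t)/(T+t): set derivative to zero → g'(t)(T+t) = g(t).
g'(t) = 0.53·150·t^-0.47. Setting 0.53·150·t^-0.47 = 150·t^0.53/(14+t) gives 0.53(14+t) = t, so 0.47·t = 0.53×14.
t* = 0.53×14/0.47 = 15.79 min.

15.8 min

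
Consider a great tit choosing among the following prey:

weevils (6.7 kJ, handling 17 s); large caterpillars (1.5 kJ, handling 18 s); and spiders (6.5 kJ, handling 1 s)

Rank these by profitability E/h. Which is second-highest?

weevils

In descending order of E/h:
spiders: 6.5/1 = 6.5 kJ/s
weevils: 6.7/17 = 0.394 kJ/s
large caterpillars: 1.5/18 = 0.0833 kJ/s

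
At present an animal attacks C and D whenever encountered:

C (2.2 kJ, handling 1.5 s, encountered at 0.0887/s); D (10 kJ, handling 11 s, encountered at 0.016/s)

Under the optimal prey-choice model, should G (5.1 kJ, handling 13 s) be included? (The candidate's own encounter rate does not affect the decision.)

Current rate: (0.0887×2.2 + 0.016×10)/(1 + 0.0887×1.5 + 0.016×11) = 0.2713 kJ/s.
G: E/h = 5.1/13 = 0.3923 kJ/s.
0.3923 > 0.2713, so adding G raises the average — include it.

Yes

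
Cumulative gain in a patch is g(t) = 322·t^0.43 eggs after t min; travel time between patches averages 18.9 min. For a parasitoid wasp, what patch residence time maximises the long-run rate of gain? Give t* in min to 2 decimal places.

14.26 min

By the marginal value theorem, leave when the instantaneous gain rate g'(t) equals the habitat-wide average g(t)/(T + t).
g'(t) = 0.43·322·t^-0.57. Setting 0.43·322·t^-0.57 = 322·t^0.43/(18.9+t) gives 0.43(18.9+t) = t, so 0.57·t = 0.43×18.9.
t* = 0.43×18.9/0.57 = 14.26 min.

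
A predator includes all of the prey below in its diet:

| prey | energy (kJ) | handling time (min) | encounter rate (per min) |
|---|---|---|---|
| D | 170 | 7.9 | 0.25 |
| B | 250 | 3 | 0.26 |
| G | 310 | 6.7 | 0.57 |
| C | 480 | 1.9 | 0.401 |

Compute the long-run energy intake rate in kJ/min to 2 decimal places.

57.18 kJ/min

R = Σλ_iE_i / (1 + Σλ_ih_i)
Numerator: 0.25×170 + 0.26×250 + 0.57×310 + 0.401×480 = 476.7
Denominator: 1 + 0.25×7.9 + 0.26×3 + 0.57×6.7 + 0.401×1.9 = 8.336
R = 476.7/8.336 = 57.18 kJ/min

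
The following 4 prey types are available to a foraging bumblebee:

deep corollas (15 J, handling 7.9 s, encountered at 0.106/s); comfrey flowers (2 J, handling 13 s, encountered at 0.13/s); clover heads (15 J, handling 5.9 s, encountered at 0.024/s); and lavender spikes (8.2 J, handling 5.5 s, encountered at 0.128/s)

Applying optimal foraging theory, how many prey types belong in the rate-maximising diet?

Profitabilities (E/h, J/s): clover heads 2.54, deep corollas 1.9, lavender spikes 1.49, comfrey flowers 0.154. Add prey in this order while the next type's profitability exceeds the intake rate on those already taken.
Rate on top 1: 0.3153. deep corollas: 1.9 > 0.3153 → include.
Rate on top 2: 0.9853. lavender spikes: 1.49 > 0.9853 → include.
Rate on top 3: 1.118. comfrey flowers: 0.154 < 1.118 → exclude; stop.
Optimal diet: clover heads, deep corollas, lavender spikes — 3 of 4 types.

3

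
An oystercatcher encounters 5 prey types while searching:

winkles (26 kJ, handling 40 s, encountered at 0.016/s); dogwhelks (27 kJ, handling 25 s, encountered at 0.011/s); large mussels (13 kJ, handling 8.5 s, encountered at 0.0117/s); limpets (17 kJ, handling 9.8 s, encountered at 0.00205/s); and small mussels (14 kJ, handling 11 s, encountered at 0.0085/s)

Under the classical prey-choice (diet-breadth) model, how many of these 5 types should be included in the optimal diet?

5

Rank by E/h (kJ/s): limpets 1.73, large mussels 1.53, small mussels 1.27, dogwhelks 1.08, winkles 0.65. Include each in turn until the next type's E/h falls below the running intake rate.
Rate on top 1: 0.03416. large mussels: 1.53 > 0.03416 → include.
Rate on top 2: 0.167. small mussels: 1.27 > 0.167 → include.
Rate on top 3: 0.2522. dogwhelks: 1.08 > 0.2522 → include.
Rate on top 4: 0.4052. winkles: 0.65 > 0.4052 → include.
Optimal diet: limpets, large mussels, small mussels, dogwhelks, winkles — 5 of 5 types.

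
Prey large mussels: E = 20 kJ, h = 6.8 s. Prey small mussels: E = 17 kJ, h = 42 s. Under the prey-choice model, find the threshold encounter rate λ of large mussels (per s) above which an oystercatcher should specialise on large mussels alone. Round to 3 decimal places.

0.023 per s

Drop small mussels once their profitability E₂/h₂ falls below the rate achievable on large mussels alone: E₂/h₂ = λE₁/(1 + λh₁).
Solve for λ: λE₁h₂ = E₂(1 + λh₁) → λ(E₁h₂ − E₂h₁) = E₂ → λ = E₂/(E₁h₂ − E₂h₁).
λ = 17/(20×42 − 17×6.8) = 17/724.4 = 0.02347 per s.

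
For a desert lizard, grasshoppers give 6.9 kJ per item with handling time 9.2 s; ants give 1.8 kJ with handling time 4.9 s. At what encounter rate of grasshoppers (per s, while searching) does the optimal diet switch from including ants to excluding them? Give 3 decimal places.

0.104 per s

At the threshold, the rate on grasshoppers alone equals the profitability of ants: λ·6.9/(1 + λ·9.2) = 1.8/4.9 = 0.3673.
Rearranging, λ(6.9 − 0.3673×9.2) = 0.3673, so λ = 0.3673/3.52 = 0.1043 per s.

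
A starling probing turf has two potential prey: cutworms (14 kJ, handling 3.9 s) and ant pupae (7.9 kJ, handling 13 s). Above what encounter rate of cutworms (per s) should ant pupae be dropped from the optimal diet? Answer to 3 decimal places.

0.052 per s

At the threshold, the rate on cutworms alone equals the profitability of ant pupae: λ·14/(1 + λ·3.9) = 7.9/13 = 0.6077.
Rearranging, λ(14 − 0.6077×3.9) = 0.6077, so λ = 0.6077/11.63 = 0.05225 per s.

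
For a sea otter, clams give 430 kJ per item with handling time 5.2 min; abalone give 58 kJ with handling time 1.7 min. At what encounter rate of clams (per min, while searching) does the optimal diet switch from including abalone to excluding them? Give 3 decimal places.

The zero-one rule: include abalone iff E₂/h₂ > λE₁/(1+λh₁). Equality gives the switch point.
λE₁h₂ = E₂ + λE₂h₁ ⇒ λ = E₂/(E₁h₂ − E₂h₁) = 58/(731 − 301.6) = 0.1351 per min.

0.135 per min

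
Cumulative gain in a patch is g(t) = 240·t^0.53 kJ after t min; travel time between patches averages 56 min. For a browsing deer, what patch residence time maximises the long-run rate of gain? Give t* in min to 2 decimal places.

Maximise g(t)/(T+t): set derivative to zero → g'(t)(T+t) = g(t).
g'(t) = 0.53·240·t^-0.47. Setting 0.53·240·t^-0.47 = 240·t^0.53/(56+t) gives 0.53(56+t) = t, so 0.47·t = 0.53×56.
t* = 0.53×56/0.47 = 63.15 min.

63.15 min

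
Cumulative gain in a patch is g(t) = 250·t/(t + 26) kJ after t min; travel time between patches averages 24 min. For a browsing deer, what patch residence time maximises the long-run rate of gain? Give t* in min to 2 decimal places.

24.98 min

Optimal t* satisfies g'(t*) = g(t*)/(T + t*).
g'(t) = 250·26/(t + 26)². Setting 250·26/(t+26)² = 250t/[(t+26)(24+t)] gives 26(24+t) = t(t+26), so t² = 26×24 = 624.
t* = √624 = 24.98 min.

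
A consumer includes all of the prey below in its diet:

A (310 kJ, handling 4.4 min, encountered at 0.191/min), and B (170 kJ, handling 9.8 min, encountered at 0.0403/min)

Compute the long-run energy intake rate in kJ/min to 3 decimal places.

R = Σλ_iE_i / (1 + Σλ_ih_i)
Numerator: 0.191×310 + 0.0403×170 = 66.06
Denominator: 1 + 0.191×4.4 + 0.0403×9.8 = 2.235
R = 66.06/2.235 = 29.55 kJ/min

29.553 kJ/min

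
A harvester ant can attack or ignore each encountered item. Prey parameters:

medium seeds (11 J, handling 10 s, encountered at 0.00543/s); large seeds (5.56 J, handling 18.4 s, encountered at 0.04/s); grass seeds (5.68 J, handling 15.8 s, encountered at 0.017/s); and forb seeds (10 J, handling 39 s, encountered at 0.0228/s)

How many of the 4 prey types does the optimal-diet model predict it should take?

E/h in descending order: medium seeds 1.1, grass seeds 0.359, large seeds 0.302, forb seeds 0.256 J/s. The optimal diet is the largest prefix of this list for which every included type satisfies E_i/h_i > R on the types above it.
Rate on top 1: 0.05665. grass seeds: 0.359 > 0.05665 → include.
Rate on top 2: 0.1181. large seeds: 0.302 > 0.1181 → include.
Rate on top 3: 0.1839. forb seeds: 0.256 > 0.1839 → include.
Optimal diet: medium seeds, grass seeds, large seeds, forb seeds — 4 of 4 types.

4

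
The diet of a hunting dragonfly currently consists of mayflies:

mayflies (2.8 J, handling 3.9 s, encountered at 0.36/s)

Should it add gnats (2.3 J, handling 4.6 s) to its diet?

On mayflies alone, R = ΣλE/(1+Σλh) = 1.008/2.404 = 0.4193 J/s.
Profitability of gnats: 2.3/4.6 = 0.5 J/s.
0.5 > 0.4193, so adding gnats raises the average — include it.

Yes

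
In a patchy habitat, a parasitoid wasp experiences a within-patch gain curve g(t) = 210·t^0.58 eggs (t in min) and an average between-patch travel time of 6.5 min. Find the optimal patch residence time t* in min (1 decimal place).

9.0 min

Optimal t* satisfies g'(t*) = g(t*)/(T + t*).
g'(t) = 0.58·210·t^-0.42. Setting 0.58·210·t^-0.42 = 210·t^0.58/(6.5+t) gives 0.58(6.5+t) = t, so 0.42·t = 0.58×6.5.
t* = 0.58×6.5/0.42 = 8.976 min.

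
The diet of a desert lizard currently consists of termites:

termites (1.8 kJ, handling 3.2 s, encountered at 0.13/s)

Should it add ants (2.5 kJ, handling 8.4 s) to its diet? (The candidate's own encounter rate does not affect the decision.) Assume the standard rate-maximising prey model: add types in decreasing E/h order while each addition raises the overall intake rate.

Yes

Current rate: (0.13×1.8)/(1 + 0.13×3.2) = 0.1653 kJ/s.
Profitability of ants: 2.5/8.4 = 0.2976 kJ/s.
Since 0.2976 > R, including ants increases the long-run rate.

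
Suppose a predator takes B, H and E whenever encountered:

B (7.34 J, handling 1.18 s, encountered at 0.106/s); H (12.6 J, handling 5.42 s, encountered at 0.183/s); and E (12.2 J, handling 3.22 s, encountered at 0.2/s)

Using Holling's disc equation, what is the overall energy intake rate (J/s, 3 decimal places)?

R = Σλ_iE_i / (1 + Σλ_ih_i)
Numerator: 0.106×7.34 + 0.183×12.6 + 0.2×12.2 = 5.524
Denominator: 1 + 0.106×1.18 + 0.183×5.42 + 0.2×3.22 = 2.761
R = 5.524/2.761 = 2.001 J/s

2.001 J/s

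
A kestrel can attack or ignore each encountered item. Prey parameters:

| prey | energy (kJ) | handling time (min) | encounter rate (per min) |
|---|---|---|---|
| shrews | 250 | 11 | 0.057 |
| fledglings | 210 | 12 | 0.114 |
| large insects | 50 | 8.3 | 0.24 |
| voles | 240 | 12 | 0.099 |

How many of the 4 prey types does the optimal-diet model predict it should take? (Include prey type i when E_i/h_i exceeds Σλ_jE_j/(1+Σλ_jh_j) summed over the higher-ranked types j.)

3

Profitabilities (E/h, kJ/min): shrews 22.7, voles 20, fledglings 17.5, large insects 6.02. Add prey in this order while the next type's profitability exceeds the intake rate on those already taken.
Rate on top 1: 8.758. voles: 20 > 8.758 → include.
Rate on top 2: 13.5. fledglings: 17.5 > 13.5 → include.
Rate on top 3: 14.81. large insects: 6.02 < 14.81 → exclude; stop.
Optimal diet: shrews, voles, fledglings — 3 of 4 types.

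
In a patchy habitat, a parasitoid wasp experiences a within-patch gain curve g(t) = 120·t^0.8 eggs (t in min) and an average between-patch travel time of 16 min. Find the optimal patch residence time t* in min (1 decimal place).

By the marginal value theorem, leave when the instantaneous gain rate g'(t) equals the habitat-wide average g(t)/(T + t).
g'(t) = 0.8·120·t^-0.2. Setting 0.8·120·t^-0.2 = 120·t^0.8/(16+t) gives 0.8(16+t) = t, so 0.20·t = 0.8×16.
t* = 0.8×16/0.20 = 64 min.

64.0 min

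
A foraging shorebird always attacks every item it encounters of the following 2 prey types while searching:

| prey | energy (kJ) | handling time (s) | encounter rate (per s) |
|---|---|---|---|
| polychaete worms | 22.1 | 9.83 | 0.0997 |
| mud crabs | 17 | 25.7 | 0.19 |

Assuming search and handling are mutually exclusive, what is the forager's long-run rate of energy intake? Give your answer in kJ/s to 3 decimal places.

0.792 kJ/s

Energy encountered per unit search time: 0.0997×22.1 + 0.19×17 = 5.433 kJ/s.
Handling time per unit search time: 0.0997×9.83 + 0.19×25.7 = 5.863.
Rate = 5.433/(1 + 5.863) = 0.7917 kJ/s.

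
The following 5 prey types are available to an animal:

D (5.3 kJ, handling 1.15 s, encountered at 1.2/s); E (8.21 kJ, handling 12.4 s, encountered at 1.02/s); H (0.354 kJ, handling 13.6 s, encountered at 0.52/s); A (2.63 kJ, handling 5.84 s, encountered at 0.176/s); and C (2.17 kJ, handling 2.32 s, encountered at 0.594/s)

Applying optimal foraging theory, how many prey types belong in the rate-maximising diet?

Rank by E/h (kJ/s): D 4.61, C 0.935, E 0.662, A 0.45, H 0.026. Include each in turn until the next type's E/h falls below the running intake rate.
Rate on top 1: 2.672. C: 0.935 < 2.672 → exclude; stop.
Optimal diet: D — 1 of 5 types.

1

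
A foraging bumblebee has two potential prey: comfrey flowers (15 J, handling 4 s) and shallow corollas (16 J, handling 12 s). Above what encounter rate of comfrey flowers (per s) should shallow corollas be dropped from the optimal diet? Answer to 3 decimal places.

0.138 per s

Drop shallow corollas once their profitability E₂/h₂ falls below the rate achievable on comfrey flowers alone: E₂/h₂ = λE₁/(1 + λh₁).
Solve for λ: λE₁h₂ = E₂(1 + λh₁) → λ(E₁h₂ − E₂h₁) = E₂ → λ = E₂/(E₁h₂ − E₂h₁).
λ = 16/(15×12 − 16×4) = 16/116 = 0.1379 per s.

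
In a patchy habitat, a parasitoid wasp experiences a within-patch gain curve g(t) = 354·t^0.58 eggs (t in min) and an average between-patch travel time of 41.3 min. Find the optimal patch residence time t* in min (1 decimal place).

57.0 min

Optimal t* satisfies g'(t*) = g(t*)/(T + t*).
g'(t) = 0.58·354·t^-0.42. Setting 0.58·354·t^-0.42 = 354·t^0.58/(41.3+t) gives 0.58(41.3+t) = t, so 0.42·t = 0.58×41.3.
t* = 0.58×41.3/0.42 = 57.03 min.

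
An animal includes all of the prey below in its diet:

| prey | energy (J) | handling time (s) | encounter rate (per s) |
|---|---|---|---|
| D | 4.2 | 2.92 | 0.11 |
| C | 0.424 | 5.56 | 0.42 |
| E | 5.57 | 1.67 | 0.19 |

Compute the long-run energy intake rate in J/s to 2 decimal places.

0.43 J/s

R = (0.11×4.2 + 0.42×0.424 + 0.19×5.57) / (1 + 0.11×2.92 + 0.42×5.56 + 0.19×1.67) = 1.698/3.974 = 0.4274 J/s.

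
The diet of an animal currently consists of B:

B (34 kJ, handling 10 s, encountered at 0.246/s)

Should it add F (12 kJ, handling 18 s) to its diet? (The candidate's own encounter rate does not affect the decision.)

No

Intake rate on the current diet: R = (0.246×34) / (1 + 0.246×10) = 8.364/3.46 = 2.417 kJ/s.
F: E/h = 12/18 = 0.6667 kJ/s.
Since 0.6667 < R, time spent handling F is better spent searching.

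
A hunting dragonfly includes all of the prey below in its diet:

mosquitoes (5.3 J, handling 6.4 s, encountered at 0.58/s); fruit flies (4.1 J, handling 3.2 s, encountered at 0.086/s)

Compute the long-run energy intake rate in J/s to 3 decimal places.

0.687 J/s

R = Σλ_iE_i / (1 + Σλ_ih_i)
Numerator: 0.58×5.3 + 0.086×4.1 = 3.427
Denominator: 1 + 0.58×6.4 + 0.086×3.2 = 4.987
R = 3.427/4.987 = 0.6871 J/s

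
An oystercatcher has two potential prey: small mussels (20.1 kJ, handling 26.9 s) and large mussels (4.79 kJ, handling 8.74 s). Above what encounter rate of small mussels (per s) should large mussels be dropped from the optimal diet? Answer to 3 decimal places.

The zero-one rule: include large mussels iff E₂/h₂ > λE₁/(1+λh₁). Equality gives the switch point.
λE₁h₂ = E₂ + λE₂h₁ ⇒ λ = E₂/(E₁h₂ − E₂h₁) = 4.79/(175.7 − 128.9) = 0.1023 per s.

0.102 per s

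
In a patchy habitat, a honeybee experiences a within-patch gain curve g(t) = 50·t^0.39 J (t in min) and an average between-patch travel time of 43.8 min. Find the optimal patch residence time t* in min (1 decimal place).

28.0 min

By the marginal value theorem, leave when the instantaneous gain rate g'(t) equals the habitat-wide average g(t)/(T + t).
g'(t) = 0.39·50·t^-0.61. Setting 0.39·50·t^-0.61 = 50·t^0.39/(43.8+t) gives 0.39(43.8+t) = t, so 0.61·t = 0.39×43.8.
t* = 0.39×43.8/0.61 = 28 min.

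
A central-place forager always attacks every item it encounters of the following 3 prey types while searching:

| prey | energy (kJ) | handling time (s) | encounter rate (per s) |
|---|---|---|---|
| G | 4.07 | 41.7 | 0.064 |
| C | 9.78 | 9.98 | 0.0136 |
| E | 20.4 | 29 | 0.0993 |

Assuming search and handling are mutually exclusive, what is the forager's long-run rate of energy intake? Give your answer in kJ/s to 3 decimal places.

R = Σλ_iE_i / (1 + Σλ_ih_i)
Numerator: 0.064×4.07 + 0.0136×9.78 + 0.0993×20.4 = 2.419
Denominator: 1 + 0.064×41.7 + 0.0136×9.98 + 0.0993×29 = 6.684
R = 2.419/6.684 = 0.3619 kJ/s

0.362 kJ/s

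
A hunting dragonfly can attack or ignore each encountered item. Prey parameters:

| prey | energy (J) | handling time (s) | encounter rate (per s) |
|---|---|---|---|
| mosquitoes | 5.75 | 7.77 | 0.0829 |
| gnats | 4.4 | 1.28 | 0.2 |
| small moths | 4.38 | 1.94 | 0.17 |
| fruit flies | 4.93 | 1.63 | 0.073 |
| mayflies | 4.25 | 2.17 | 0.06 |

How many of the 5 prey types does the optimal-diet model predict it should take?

4

Profitabilities (E/h, J/s): gnats 3.44, fruit flies 3.02, small moths 2.26, mayflies 1.96, mosquitoes 0.74. Add prey in this order while the next type's profitability exceeds the intake rate on those already taken.
Rate on top 1: 0.7006. fruit flies: 3.02 > 0.7006 → include.
Rate on top 2: 0.9017. small moths: 2.26 > 0.9017 → include.
Rate on top 3: 1.164. mayflies: 1.96 > 1.164 → include.
Rate on top 4: 1.22. mosquitoes: 0.74 < 1.22 → exclude; stop.
Optimal diet: gnats, fruit flies, small moths, mayflies — 4 of 5 types.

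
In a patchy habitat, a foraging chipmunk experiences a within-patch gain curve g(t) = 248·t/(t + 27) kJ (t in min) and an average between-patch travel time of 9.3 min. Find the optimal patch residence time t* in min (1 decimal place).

Maximise g(t)/(T+t): set derivative to zero → g'(t)(T+t) = g(t).
g'(t) = 248·27/(t + 27)². Setting 248·27/(t+27)² = 248t/[(t+27)(9.3+t)] gives 27(9.3+t) = t(t+27), so t² = 27×9.3 = 251.1.
t* = √251.1 = 15.85 min.

15.8 min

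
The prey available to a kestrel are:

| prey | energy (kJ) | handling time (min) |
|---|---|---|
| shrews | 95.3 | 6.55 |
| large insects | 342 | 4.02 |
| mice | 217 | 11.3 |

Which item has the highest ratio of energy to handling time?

Profitability E/h (kJ/min): shrews = 95.3/6.55 = 14.5, large insects = 342/4.02 = 85.1, mice = 217/11.3 = 19.2.
Ranked: large insects > mice > shrews.

large insects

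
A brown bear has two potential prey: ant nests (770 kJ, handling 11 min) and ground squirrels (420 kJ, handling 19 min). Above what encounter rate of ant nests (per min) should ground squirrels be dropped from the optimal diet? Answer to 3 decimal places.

0.042 per min

Drop ground squirrels once their profitability E₂/h₂ falls below the rate achievable on ant nests alone: E₂/h₂ = λE₁/(1 + λh₁).
Solve for λ: λE₁h₂ = E₂(1 + λh₁) → λ(E₁h₂ − E₂h₁) = E₂ → λ = E₂/(E₁h₂ − E₂h₁).
λ = 420/(770×19 − 420×11) = 420/1.001e+04 = 0.04196 per min.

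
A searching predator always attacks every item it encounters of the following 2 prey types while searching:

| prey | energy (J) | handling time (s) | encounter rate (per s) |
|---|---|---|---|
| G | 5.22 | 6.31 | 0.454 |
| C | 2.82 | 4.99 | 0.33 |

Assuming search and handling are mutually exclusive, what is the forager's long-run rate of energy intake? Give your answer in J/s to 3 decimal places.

0.599 J/s

R = (0.454×5.22 + 0.33×2.82) / (1 + 0.454×6.31 + 0.33×4.99) = 3.3/5.511 = 0.5988 J/s.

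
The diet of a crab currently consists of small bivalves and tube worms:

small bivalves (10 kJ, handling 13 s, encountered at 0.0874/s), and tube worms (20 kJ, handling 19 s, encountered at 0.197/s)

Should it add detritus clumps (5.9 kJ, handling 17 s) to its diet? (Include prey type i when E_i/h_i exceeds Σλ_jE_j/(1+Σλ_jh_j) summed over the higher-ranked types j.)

No

Intake rate on the current diet: R = (0.0874×10 + 0.197×20) / (1 + 0.0874×13 + 0.197×19) = 4.814/5.879 = 0.8188 kJ/s.
Profitability of detritus clumps: 5.9/17 = 0.3471 kJ/s.
0.3471 < 0.8188, so adding detritus clumps would lower the average — exclude it.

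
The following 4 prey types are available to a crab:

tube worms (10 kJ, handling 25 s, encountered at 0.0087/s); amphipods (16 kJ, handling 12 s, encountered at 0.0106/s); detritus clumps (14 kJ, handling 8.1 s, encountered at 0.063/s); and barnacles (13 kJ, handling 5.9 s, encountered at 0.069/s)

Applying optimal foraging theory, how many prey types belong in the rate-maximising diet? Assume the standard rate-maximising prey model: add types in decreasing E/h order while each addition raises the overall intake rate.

E/h in descending order: barnacles 2.2, detritus clumps 1.73, amphipods 1.33, tube worms 0.4 kJ/s. The optimal diet is the largest prefix of this list for which every included type satisfies E_i/h_i > R on the types above it.
Rate on top 1: 0.6375. detritus clumps: 1.73 > 0.6375 → include.
Rate on top 2: 0.9278. amphipods: 1.33 > 0.9278 → include.
Rate on top 3: 0.953. tube worms: 0.4 < 0.953 → exclude; stop.
Optimal diet: barnacles, detritus clumps, amphipods — 3 of 4 types.

3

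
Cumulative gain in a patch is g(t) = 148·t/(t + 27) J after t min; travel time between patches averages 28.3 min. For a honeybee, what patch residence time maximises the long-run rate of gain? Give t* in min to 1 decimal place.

27.6 min

By the marginal value theorem, leave when the instantaneous gain rate g'(t) equals the habitat-wide average g(t)/(T + t).
g'(t) = 148·27/(t + 27)². Setting 148·27/(t+27)² = 148t/[(t+27)(28.3+t)] gives 27(28.3+t) = t(t+27), so t² = 27×28.3 = 764.1.
t* = √764.1 = 27.64 min.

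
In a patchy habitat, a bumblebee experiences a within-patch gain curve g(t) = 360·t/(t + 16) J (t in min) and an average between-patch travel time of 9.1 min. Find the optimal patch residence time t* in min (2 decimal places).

12.07 min

By the marginal value theorem, leave when the instantaneous gain rate g'(t) equals the habitat-wide average g(t)/(T + t).
g'(t) = 360·16/(t + 16)². Setting 360·16/(t+16)² = 360t/[(t+16)(9.1+t)] gives 16(9.1+t) = t(t+16), so t² = 16×9.1 = 145.6.
t* = √145.6 = 12.07 min.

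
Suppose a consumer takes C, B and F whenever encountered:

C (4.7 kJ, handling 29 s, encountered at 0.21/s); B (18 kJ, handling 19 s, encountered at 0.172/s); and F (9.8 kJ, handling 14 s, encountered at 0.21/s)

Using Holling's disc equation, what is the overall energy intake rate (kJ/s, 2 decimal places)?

0.46 kJ/s

Energy encountered per unit search time: 0.21×4.7 + 0.172×18 + 0.21×9.8 = 6.141 kJ/s.
Handling time per unit search time: 0.21×29 + 0.172×19 + 0.21×14 = 12.3.
Rate = 6.141/(1 + 12.3) = 0.4618 kJ/s.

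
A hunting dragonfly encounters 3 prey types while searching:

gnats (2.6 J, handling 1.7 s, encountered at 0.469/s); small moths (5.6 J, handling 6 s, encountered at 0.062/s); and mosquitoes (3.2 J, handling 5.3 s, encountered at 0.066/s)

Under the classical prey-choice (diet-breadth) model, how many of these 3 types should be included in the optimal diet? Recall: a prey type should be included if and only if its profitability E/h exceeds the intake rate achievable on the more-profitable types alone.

2

Profitabilities (E/h, J/s): gnats 1.53, small moths 0.933, mosquitoes 0.604. Add prey in this order while the next type's profitability exceeds the intake rate on those already taken.
Rate on top 1: 0.6785. small moths: 0.933 > 0.6785 → include.
Rate on top 2: 0.7222. mosquitoes: 0.604 < 0.7222 → exclude; stop.
Optimal diet: gnats, small moths — 2 of 3 types.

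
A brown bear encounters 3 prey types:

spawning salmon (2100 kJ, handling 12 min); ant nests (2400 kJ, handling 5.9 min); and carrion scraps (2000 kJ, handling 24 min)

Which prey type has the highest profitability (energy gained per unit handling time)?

ant nests

In descending order of E/h:
ant nests: 2400/5.9 = 407 kJ/min
spawning salmon: 2100/12 = 175 kJ/min
carrion scraps: 2000/24 = 83.3 kJ/min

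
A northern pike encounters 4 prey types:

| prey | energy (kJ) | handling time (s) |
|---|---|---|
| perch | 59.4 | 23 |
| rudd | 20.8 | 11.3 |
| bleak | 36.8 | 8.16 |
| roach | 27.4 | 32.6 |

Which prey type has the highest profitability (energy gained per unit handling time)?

Profitability E/h (kJ/s): perch = 59.4/23 = 2.58, rudd = 20.8/11.3 = 1.84, bleak = 36.8/8.16 = 4.51, roach = 27.4/32.6 = 0.84.
Ranked: bleak > perch > rudd > roach.

bleak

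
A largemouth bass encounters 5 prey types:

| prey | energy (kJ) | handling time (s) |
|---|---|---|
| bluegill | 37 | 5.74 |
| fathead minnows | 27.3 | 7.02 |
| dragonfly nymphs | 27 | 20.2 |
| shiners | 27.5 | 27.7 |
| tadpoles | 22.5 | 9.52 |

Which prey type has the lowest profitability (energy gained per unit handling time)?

In descending order of E/h:
bluegill: 37/5.74 = 6.45 kJ/s
fathead minnows: 27.3/7.02 = 3.89 kJ/s
tadpoles: 22.5/9.52 = 2.36 kJ/s
dragonfly nymphs: 27/20.2 = 1.34 kJ/s
shiners: 27.5/27.7 = 0.993 kJ/s

shiners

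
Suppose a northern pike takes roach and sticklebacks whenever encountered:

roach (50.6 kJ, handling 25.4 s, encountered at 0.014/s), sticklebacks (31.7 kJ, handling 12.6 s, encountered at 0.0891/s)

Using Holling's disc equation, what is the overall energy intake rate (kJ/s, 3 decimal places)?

Energy encountered per unit search time: 0.014×50.6 + 0.0891×31.7 = 3.533 kJ/s.
Handling time per unit search time: 0.014×25.4 + 0.0891×12.6 = 1.478.
Rate = 3.533/(1 + 1.478) = 1.426 kJ/s.

1.426 kJ/s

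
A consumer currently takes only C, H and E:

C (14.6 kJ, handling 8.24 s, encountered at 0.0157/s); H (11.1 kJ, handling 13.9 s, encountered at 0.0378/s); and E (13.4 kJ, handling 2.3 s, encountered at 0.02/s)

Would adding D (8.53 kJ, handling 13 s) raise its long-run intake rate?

Current rate: (0.0157×14.6 + 0.0378×11.1 + 0.02×13.4)/(1 + 0.0157×8.24 + 0.0378×13.9 + 0.02×2.3) = 0.539 kJ/s.
Profitability of D: 8.53/13 = 0.6562 kJ/s.
Since 0.6562 > R, including D increases the long-run rate.

Yes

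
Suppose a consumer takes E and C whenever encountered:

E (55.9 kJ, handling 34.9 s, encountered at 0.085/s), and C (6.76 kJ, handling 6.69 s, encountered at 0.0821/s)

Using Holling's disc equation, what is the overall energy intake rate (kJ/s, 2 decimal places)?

1.18 kJ/s

R = Σλ_iE_i / (1 + Σλ_ih_i)
Numerator: 0.085×55.9 + 0.0821×6.76 = 5.306
Denominator: 1 + 0.085×34.9 + 0.0821×6.69 = 4.516
R = 5.306/4.516 = 1.175 kJ/s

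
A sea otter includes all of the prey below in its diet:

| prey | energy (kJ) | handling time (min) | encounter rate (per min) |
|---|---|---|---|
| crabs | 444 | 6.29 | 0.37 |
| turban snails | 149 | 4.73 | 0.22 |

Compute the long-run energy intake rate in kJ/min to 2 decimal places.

45.12 kJ/min

R = (0.37×444 + 0.22×149) / (1 + 0.37×6.29 + 0.22×4.73) = 197.1/4.368 = 45.12 kJ/min.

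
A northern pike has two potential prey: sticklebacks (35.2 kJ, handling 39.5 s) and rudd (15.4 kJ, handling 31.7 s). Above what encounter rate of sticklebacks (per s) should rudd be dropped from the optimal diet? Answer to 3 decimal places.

0.030 per s

At the threshold, the rate on sticklebacks alone equals the profitability of rudd: λ·35.2/(1 + λ·39.5) = 15.4/31.7 = 0.4858.
Rearranging, λ(35.2 − 0.4858×39.5) = 0.4858, so λ = 0.4858/16.01 = 0.03034 per s.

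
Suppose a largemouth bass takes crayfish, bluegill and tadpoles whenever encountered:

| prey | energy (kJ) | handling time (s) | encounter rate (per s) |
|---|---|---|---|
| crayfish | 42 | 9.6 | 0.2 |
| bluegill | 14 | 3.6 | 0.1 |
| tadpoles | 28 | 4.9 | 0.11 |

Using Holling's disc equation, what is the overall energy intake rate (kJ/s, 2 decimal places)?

R = Σλ_iE_i / (1 + Σλ_ih_i)
Numerator: 0.2×42 + 0.1×14 + 0.11×28 = 12.88
Denominator: 1 + 0.2×9.6 + 0.1×3.6 + 0.11×4.9 = 3.819
R = 12.88/3.819 = 3.373 kJ/s

3.37 kJ/s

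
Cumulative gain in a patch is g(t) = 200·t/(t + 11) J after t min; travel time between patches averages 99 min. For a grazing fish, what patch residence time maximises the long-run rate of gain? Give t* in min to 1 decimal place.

33.0 min

Optimal t* satisfies g'(t*) = g(t*)/(T + t*).
g'(t) = 200·11/(t + 11)². Setting 200·11/(t+11)² = 200t/[(t+11)(99+t)] gives 11(99+t) = t(t+11), so t² = 11×99 = 1089.
t* = √1089 = 33 min.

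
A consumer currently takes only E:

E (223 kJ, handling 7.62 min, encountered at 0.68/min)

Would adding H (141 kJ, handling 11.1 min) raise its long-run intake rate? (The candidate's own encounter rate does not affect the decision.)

No

Current rate: (0.68×223)/(1 + 0.68×7.62) = 24.53 kJ/min.
H: E/h = 141/11.1 = 12.7 kJ/min.
Since 12.7 < R, time spent handling H is better spent searching.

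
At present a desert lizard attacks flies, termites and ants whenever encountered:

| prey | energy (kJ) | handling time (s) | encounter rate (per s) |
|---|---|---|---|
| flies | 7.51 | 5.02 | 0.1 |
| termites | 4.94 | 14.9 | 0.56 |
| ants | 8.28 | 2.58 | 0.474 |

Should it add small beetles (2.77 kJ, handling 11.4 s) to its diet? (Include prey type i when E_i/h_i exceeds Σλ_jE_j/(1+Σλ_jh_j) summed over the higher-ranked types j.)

No

Current rate: (0.1×7.51 + 0.56×4.94 + 0.474×8.28)/(1 + 0.1×5.02 + 0.56×14.9 + 0.474×2.58) = 0.6723 kJ/s.
Profitability of small beetles: 2.77/11.4 = 0.243 kJ/s.
0.243 < 0.6723, so adding small beetles would lower the average — exclude it.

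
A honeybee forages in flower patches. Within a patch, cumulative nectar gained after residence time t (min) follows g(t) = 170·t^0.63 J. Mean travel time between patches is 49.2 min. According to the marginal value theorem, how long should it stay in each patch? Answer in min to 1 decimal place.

83.8 min

Optimal t* satisfies g'(t*) = g(t*)/(T + t*).
g'(t) = 0.63·170·t^-0.37. Setting 0.63·170·t^-0.37 = 170·t^0.63/(49.2+t) gives 0.63(49.2+t) = t, so 0.37·t = 0.63×49.2.
t* = 0.63×49.2/0.37 = 83.77 min.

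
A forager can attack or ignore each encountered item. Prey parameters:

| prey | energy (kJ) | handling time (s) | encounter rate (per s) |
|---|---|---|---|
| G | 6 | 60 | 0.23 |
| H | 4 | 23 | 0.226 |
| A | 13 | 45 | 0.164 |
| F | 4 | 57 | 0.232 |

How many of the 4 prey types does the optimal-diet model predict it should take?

Profitabilities (E/h, kJ/s): A 0.289, H 0.174, G 0.1, F 0.0702. Add prey in this order while the next type's profitability exceeds the intake rate on those already taken.
Rate on top 1: 0.2544. H: 0.174 < 0.2544 → exclude; stop.
Optimal diet: A — 1 of 4 types.

1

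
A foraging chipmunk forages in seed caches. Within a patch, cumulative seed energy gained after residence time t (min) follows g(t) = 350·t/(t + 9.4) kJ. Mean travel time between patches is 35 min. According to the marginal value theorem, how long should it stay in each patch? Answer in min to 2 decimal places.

18.14 min

By the marginal value theorem, leave when the instantaneous gain rate g'(t) equals the habitat-wide average g(t)/(T + t).
g'(t) = 350·9.4/(t + 9.4)². Setting 350·9.4/(t+9.4)² = 350t/[(t+9.4)(35+t)] gives 9.4(35+t) = t(t+9.4), so t² = 9.4×35 = 329.
t* = √329 = 18.14 min.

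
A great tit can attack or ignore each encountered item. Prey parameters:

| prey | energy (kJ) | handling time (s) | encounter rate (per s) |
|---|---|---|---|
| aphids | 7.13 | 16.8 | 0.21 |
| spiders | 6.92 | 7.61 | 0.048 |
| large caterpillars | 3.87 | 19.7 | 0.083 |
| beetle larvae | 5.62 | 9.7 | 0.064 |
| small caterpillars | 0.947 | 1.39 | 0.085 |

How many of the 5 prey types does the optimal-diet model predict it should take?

Rank by E/h (kJ/s): spiders 0.909, small caterpillars 0.681, beetle larvae 0.579, aphids 0.424, large caterpillars 0.196. Include each in turn until the next type's E/h falls below the running intake rate.
Rate on top 1: 0.2433. small caterpillars: 0.681 > 0.2433 → include.
Rate on top 2: 0.2782. beetle larvae: 0.579 > 0.2782 → include.
Rate on top 3: 0.367. aphids: 0.424 > 0.367 → include.
Rate on top 4: 0.403. large caterpillars: 0.196 < 0.403 → exclude; stop.
Optimal diet: spiders, small caterpillars, beetle larvae, aphids — 4 of 5 types.

4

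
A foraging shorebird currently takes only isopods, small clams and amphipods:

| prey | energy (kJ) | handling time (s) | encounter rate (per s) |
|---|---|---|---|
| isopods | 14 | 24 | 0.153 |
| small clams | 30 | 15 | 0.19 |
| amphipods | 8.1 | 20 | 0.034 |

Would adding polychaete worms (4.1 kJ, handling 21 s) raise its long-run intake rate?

No

Current rate: (0.153×14 + 0.19×30 + 0.034×8.1)/(1 + 0.153×24 + 0.19×15 + 0.034×20) = 0.9897 kJ/s.
Profitability of polychaete worms: 4.1/21 = 0.1952 kJ/s.
Since 0.1952 < R, time spent handling polychaete worms is better spent searching.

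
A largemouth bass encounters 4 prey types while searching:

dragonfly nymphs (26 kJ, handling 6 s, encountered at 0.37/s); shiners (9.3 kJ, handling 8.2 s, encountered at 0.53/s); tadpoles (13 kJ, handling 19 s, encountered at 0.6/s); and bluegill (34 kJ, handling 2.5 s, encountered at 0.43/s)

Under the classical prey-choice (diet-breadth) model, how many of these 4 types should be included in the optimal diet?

1

E/h in descending order: bluegill 13.6, dragonfly nymphs 4.33, shiners 1.13, tadpoles 0.684 kJ/s. The optimal diet is the largest prefix of this list for which every included type satisfies E_i/h_i > R on the types above it.
Rate on top 1: 7.046. dragonfly nymphs: 4.33 < 7.046 → exclude; stop.
Optimal diet: bluegill — 1 of 4 types.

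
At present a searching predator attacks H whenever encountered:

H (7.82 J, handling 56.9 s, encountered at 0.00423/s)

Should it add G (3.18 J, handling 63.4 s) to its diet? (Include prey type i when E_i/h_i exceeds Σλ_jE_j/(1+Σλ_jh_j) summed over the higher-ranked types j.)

Yes

Current rate: (0.00423×7.82)/(1 + 0.00423×56.9) = 0.02666 J/s.
G: E/h = 3.18/63.4 = 0.05016 J/s.
0.05016 > 0.02666, so adding G raises the average — include it.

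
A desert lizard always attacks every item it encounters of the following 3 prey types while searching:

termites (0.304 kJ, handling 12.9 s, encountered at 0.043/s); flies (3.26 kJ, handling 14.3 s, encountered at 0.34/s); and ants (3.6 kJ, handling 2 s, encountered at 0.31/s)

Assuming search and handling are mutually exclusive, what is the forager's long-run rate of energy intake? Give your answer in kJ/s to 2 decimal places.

0.32 kJ/s

Energy encountered per unit search time: 0.043×0.304 + 0.34×3.26 + 0.31×3.6 = 2.237 kJ/s.
Handling time per unit search time: 0.043×12.9 + 0.34×14.3 + 0.31×2 = 6.037.
Rate = 2.237/(1 + 6.037) = 0.318 kJ/s.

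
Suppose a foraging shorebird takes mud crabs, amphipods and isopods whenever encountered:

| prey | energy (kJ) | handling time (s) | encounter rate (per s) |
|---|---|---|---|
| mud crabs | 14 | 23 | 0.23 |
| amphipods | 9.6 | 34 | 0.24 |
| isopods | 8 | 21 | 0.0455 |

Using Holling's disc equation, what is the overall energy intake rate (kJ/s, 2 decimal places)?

0.38 kJ/s

Energy encountered per unit search time: 0.23×14 + 0.24×9.6 + 0.0455×8 = 5.888 kJ/s.
Handling time per unit search time: 0.23×23 + 0.24×34 + 0.0455×21 = 14.41.
Rate = 5.888/(1 + 14.41) = 0.3822 kJ/s.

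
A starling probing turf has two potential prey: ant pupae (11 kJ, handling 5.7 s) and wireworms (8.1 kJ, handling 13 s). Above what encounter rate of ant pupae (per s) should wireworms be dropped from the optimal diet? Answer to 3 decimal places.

At the threshold, the rate on ant pupae alone equals the profitability of wireworms: λ·11/(1 + λ·5.7) = 8.1/13 = 0.6231.
Rearranging, λ(11 − 0.6231×5.7) = 0.6231, so λ = 0.6231/7.448 = 0.08365 per s.

0.084 per s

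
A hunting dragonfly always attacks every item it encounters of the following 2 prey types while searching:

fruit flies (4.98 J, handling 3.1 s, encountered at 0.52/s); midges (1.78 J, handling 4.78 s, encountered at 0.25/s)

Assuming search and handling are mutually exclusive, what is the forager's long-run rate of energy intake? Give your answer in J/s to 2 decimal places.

R = Σλ_iE_i / (1 + Σλ_ih_i)
Numerator: 0.52×4.98 + 0.25×1.78 = 3.035
Denominator: 1 + 0.52×3.1 + 0.25×4.78 = 3.807
R = 3.035/3.807 = 0.7971 J/s

0.80 J/s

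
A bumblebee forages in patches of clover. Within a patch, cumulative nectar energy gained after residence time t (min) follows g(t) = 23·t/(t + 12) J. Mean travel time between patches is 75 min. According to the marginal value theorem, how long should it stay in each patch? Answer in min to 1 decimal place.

By the marginal value theorem, leave when the instantaneous gain rate g'(t) equals the habitat-wide average g(t)/(T + t).
g'(t) = 23·12/(t + 12)². Setting 23·12/(t+12)² = 23t/[(t+12)(75+t)] gives 12(75+t) = t(t+12), so t² = 12×75 = 900.
t* = √900 = 30 min.

30.0 min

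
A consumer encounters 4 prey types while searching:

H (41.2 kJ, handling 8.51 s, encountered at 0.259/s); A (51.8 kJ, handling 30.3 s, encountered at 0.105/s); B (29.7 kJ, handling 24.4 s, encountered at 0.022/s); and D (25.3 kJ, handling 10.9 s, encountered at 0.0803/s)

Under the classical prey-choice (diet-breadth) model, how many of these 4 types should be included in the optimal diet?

1

Rank by E/h (kJ/s): H 4.84, D 2.32, A 1.71, B 1.22. Include each in turn until the next type's E/h falls below the running intake rate.
Rate on top 1: 3.33. D: 2.32 < 3.33 → exclude; stop.
Optimal diet: H — 1 of 4 types.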